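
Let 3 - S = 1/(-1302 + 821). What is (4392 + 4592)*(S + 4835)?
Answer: 20906477736/481 ≈ 4.3465e+7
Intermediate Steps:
S = 1444/481 (S = 3 - 1/(-1302 + 821) = 3 - 1/(-481) = 3 - 1*(-1/481) = 3 + 1/481 = 1444/481 ≈ 3.0021)
(4392 + 4592)*(S + 4835) = (4392 + 4592)*(1444/481 + 4835) = 8984*(2327079/481) = 20906477736/481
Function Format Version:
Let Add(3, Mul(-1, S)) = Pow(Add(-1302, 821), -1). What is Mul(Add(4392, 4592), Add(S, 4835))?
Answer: Rational(20906477736, 481) ≈ 4.3465e+7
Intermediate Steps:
S = Rational(1444, 481) (S = Add(3, Mul(-1, Pow(Add(-1302, 821), -1))) = Add(3, Mul(-1, Pow(-481, -1))) = Add(3, Mul(-1, Rational(-1, 481))) = Add(3, Rational(1, 481)) = Rational(1444, 481) ≈ 3.0021)
Mul(Add(4392, 4592), Add(S, 4835)) = Mul(Add(4392, 4592), Add(Rational(1444, 481), 4835)) = Mul(8984, Rational(2327079, 481)) = Rational(20906477736, 481)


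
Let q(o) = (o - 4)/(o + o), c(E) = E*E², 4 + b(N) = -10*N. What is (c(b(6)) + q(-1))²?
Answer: 274872664089/4 ≈ 6.8718e+10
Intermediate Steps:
b(N) = -4 - 10*N
c(E) = E³
q(o) = (-4 + o)/(2*o) (q(o) = (-4 + o)/((2*o)) = (-4 + o)*(1/(2*o)) = (-4 + o)/(2*o))
(c(b(6)) + q(-1))² = ((-4 - 10*6)³ + (½)*(-4 - 1)/(-1))² = ((-4 - 60)³ + (½)*(-1)*(-5))² = ((-64)³ + 5/2)² = (-262144 + 5/2)² = (-524283/2)² = 274872664089/4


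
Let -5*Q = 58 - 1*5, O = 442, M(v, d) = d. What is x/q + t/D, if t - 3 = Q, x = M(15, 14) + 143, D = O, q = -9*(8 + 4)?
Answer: -175537/119340 ≈ -1.4709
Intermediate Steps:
q = -108 (q = -9*12 = -108)
D = 442
Q = -53/5 (Q = -(58 - 1*5)/5 = -(58 - 5)/5 = -⅕*53 = -53/5 ≈ -10.600)
x = 157 (x = 14 + 143 = 157)
t = -38/5 (t = 3 - 53/5 = -38/5 ≈ -7.6000)
x/q + t/D = 157/(-108) - 38/5/442 = 157*(-1/108) - 38/5*1/442 = -157/108 - 19/1105 = -175537/119340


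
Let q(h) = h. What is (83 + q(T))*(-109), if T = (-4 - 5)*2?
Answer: -7085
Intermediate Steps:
T = -18 (T = -9*2 = -18)
(83 + q(T))*(-109) = (83 - 18)*(-109) = 65*(-109) = -7085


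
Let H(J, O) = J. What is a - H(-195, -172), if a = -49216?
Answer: -49021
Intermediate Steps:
a - H(-195, -172) = -49216 - 1*(-195) = -49216 + 195 = -49021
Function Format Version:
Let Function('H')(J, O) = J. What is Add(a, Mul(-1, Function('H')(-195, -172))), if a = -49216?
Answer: -49021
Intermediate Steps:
Add(a, Mul(-1, Function('H')(-195, -172))) = Add(-49216, Mul(-1, -195)) = Add(-49216, 195) = -49021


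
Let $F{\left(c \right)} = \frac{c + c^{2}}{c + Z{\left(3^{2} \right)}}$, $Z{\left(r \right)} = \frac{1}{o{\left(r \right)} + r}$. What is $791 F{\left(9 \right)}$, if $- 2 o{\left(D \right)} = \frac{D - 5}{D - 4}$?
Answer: $\frac{218655}{28} \approx 7809.1$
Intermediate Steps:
$o{\left(D \right)} = - \frac{-5 + D}{2 \left(-4 + D\right)}$ ($o{\left(D \right)} = - \frac{\left(D - 5\right) \frac{1}{D - 4}}{2} = - \frac{\left(-5 + D\right) \frac{1}{-4 + D}}{2} = - \frac{\frac{1}{-4 + D} \left(-5 + D\right)}{2} = - \frac{-5 + D}{2 \left(-4 + D\right)}$)
$Z{\left(r \right)} = \frac{1}{r + \frac{5 - r}{2 \left(-4 + r\right)}}$ ($Z{\left(r \right)} = \frac{1}{\frac{5 - r}{2 \left(-4 + r\right)} + r} = \frac{1}{r + \frac{5 - r}{2 \left(-4 + r\right)}}$)
$F{\left(c \right)} = \frac{c + c^{2}}{\frac{5}{43} + c}$ ($F{\left(c \right)} = \frac{c + c^{2}}{c + \frac{2 \left(-4 + 3^{2}\right)}{5 - 3^{2} + 2 \cdot 3^{2} \left(-4 + 3^{2}\right)}} = \frac{c + c^{2}}{c + \frac{2 \left(-4 + 9\right)}{5 - 9 + 2 \cdot 9 \left(-4 + 9\right)}} = \frac{c + c^{2}}{c + 2 \frac{1}{5 - 9 + 2 \cdot 9 \cdot 5} \cdot 5} = \frac{c + c^{2}}{c + 2 \frac{1}{5 - 9 + 90} \cdot 5} = \frac{c + c^{2}}{c + 2 \cdot \frac{1}{86} \cdot 5} = \frac{c + c^{2}}{c + \frac{5}{43}} = \frac{c + c^{2}}{\frac{5}{43} + c}$)
$791 F{\left(9 \right)} = 791 \cdot 43 \cdot 9 \frac{1}{5 + 43 \cdot 9} \left(1 + 9\right) = 791 \cdot 43 \cdot 9 \frac{1}{5 + 387} \cdot 10 = 791 \cdot 43 \cdot 9 \cdot \frac{1}{392} \cdot 10 = 791 \cdot \frac{1935}{196} = \frac{218655}{28}$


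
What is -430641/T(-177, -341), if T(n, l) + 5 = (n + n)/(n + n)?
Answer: 430641/4 ≈ 1.0766e+5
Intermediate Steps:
T(n, l) = -4 (T(n, l) = -5 + (n + n)/(n + n) = -5 + (2*n)/((2*n)) = -5 + (2*n)*(1/(2*n)) = -5 + 1 = -4)
-430641/T(-177, -341) = -430641/(-4) = -430641*(-1/4) = 430641/4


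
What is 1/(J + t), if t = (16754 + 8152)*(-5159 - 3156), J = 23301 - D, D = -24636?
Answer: -1/207045453 ≈ -4.8299e-9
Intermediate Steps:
J = 47937 (J = 23301 - 1*(-24636) = 23301 + 24636 = 47937)
t = -207093390 (t = 24906*(-8315) = -207093390)
1/(J + t) = 1/(47937 - 207093390) = 1/(-207045453) = -1/207045453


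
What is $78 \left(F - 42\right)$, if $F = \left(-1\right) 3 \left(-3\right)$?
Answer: $-2574$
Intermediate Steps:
$F = 9$ ($F = \left(-3\right) \left(-3\right) = 9$)
$78 \left(F - 42\right) = 78 \left(9 - 42\right) = 78 \left(-33\right) = -2574$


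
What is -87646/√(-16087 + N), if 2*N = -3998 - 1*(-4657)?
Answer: 87646*I*√63030/31515 ≈ 698.21*I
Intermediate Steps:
N = 659/2 (N = (-3998 - 1*(-4657))/2 = (-3998 + 4657)/2 = (½)*659 = 659/2 ≈ 329.50)
-87646/√(-16087 + N) = -87646/√(-16087 + 659/2) = -87646*(-I*√63030/31515) = -(-87646)*I*√63030/31515 = 87646*I*√63030/31515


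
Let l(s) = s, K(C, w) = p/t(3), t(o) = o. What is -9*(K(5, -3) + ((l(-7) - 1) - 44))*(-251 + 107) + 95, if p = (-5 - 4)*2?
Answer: -75073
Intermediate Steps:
p = -18 (p = -9*2 = -18)
K(C, w) = -6 (K(C, w) = -18/3 = -18*⅓ = -6)
-9*(K(5, -3) + ((l(-7) - 1) - 44))*(-251 + 107) + 95 = -9*(-6 + ((-7 - 1) - 44))*(-251 + 107) + 95 = -9*(-6 + (-8 - 44))*(-144) + 95 = -9*(-6 - 52)*(-144) + 95 = -(-522)*(-144) + 95 = -9*8352 + 95 = -75168 + 95 = -75073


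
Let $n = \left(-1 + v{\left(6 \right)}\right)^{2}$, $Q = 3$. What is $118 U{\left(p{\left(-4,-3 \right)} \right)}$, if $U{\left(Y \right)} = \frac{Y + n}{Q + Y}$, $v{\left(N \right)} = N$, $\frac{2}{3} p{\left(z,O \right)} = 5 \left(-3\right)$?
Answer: $- \frac{590}{39} \approx -15.128$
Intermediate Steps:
$p{\left(z,O \right)} = - \frac{45}{2}$ ($p{\left(z,O \right)} = \frac{3 \cdot 5 \left(-3\right)}{2} = \frac{3}{2} \left(-15\right) = - \frac{45}{2}$)
$n = 25$ ($n = \left(-1 + 6\right)^{2} = 5^{2} = 25$)
$U{\left(Y \right)} = \frac{25 + Y}{3 + Y}$ ($U{\left(Y \right)} = \frac{Y + 25}{3 + Y} = \frac{25 + Y}{3 + Y}$)
$118 U{\left(p{\left(-4,-3 \right)} \right)} = 118 \frac{25 - \frac{45}{2}}{3 - \frac{45}{2}} = 118 \frac{1}{- \frac{39}{2}} \cdot \frac{5}{2} = 118 \left(\left(- \frac{2}{39}\right) \frac{5}{2}\right) = 118 \left(- \frac{5}{39}\right) = - \frac{590}{39}$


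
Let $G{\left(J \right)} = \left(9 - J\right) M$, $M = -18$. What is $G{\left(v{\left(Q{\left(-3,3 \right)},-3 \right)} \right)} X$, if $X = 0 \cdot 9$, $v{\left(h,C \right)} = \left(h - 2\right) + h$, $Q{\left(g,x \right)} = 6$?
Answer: $0$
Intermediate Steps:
$v{\left(h,C \right)} = -2 + 2 h$ ($v{\left(h,C \right)} = \left(-2 + h\right) + h = -2 + 2 h$)
$X = 0$
$G{\left(J \right)} = -162 + 18 J$ ($G{\left(J \right)} = \left(9 - J\right) \left(-18\right) = -162 + 18 J$)
$G{\left(v{\left(Q{\left(-3,3 \right)},-3 \right)} \right)} X = \left(-162 + 18 \left(-2 + 2 \cdot 6\right)\right) 0 = \left(-162 + 18 \left(-2 + 12\right)\right) 0 = \left(-162 + 18 \cdot 10\right) 0 = \left(-162 + 180\right) 0 = 18 \cdot 0 = 0$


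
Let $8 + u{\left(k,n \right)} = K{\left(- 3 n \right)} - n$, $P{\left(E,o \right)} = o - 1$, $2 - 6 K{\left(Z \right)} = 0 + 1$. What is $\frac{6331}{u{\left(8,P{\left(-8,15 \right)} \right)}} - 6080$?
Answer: $- \frac{834466}{131} \approx -6370.0$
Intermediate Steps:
$K{\left(Z \right)} = \frac{1}{6}$ ($K{\left(Z \right)} = \frac{1}{3} - \frac{0 + 1}{6} = \frac{1}{3} - \frac{1}{6} = \frac{1}{6}$)
$P{\left(E,o \right)} = -1 + o$ ($P{\left(E,o \right)} = o - 1 = -1 + o$)
$u{\left(k,n \right)} = - \frac{47}{6} - n$ ($u{\left(k,n \right)} = -8 - \left(- \frac{1}{6} + n\right) = - \frac{47}{6} - n$)
$\frac{6331}{u{\left(8,P{\left(-8,15 \right)} \right)}} - 6080 = \frac{6331}{- \frac{47}{6} - \left(-1 + 15\right)} - 6080 = \frac{6331}{- \frac{47}{6} - 14} - 6080 = \frac{6331}{- \frac{131}{6}} - 6080 = 6331 \left(- \frac{6}{131}\right) - 6080 = - \frac{37986}{131} - 6080 = - \frac{834466}{131}$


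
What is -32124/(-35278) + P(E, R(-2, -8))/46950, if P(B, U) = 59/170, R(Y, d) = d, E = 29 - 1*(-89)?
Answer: 128199893701/140785678500 ≈ 0.91060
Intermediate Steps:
E = 118 (E = 29 + 89 = 118)
P(B, U) = 59/170 (P(B, U) = 59*(1/170) = 59/170)
-32124/(-35278) + P(E, R(-2, -8))/46950 = -32124/(-35278) + (59/170)/46950 = -32124*(-1/35278) + (59/170)*(1/46950) = 16062/17639 + 59/7981500 = 128199893701/140785678500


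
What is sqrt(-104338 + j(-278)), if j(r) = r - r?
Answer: I*sqrt(104338) ≈ 323.01*I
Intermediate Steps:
j(r) = 0
sqrt(-104338 + j(-278)) = sqrt(-104338 + 0) = sqrt(-104338) = I*sqrt(104338)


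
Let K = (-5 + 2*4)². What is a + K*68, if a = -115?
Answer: 497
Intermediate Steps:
K = 9 (K = (-5 + 8)² = 3² = 9)
a + K*68 = -115 + 9*68 = -115 + 612 = 497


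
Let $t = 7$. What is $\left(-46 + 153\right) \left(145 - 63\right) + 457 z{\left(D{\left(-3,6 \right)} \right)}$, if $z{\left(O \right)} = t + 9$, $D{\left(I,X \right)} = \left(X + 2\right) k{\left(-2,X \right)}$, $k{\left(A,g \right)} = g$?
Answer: $16086$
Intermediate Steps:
$D{\left(I,X \right)} = X \left(2 + X\right)$ ($D{\left(I,X \right)} = \left(X + 2\right) X = \left(2 + X\right) X = X \left(2 + X\right)$)
$z{\left(O \right)} = 16$ ($z{\left(O \right)} = 7 + 9 = 16$)
$\left(-46 + 153\right) \left(145 - 63\right) + 457 z{\left(D{\left(-3,6 \right)} \right)} = \left(-46 + 153\right) \left(145 - 63\right) + 457 \cdot 16 = 107 \cdot 82 + 7312 = 8774 + 7312 = 16086$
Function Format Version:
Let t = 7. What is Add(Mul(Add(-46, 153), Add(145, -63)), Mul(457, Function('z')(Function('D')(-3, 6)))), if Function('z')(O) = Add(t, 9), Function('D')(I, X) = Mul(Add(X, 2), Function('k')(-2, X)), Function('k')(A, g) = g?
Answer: 16086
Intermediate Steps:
Function('D')(I, X) = Mul(X, Add(2, X)) (Function('D')(I, X) = Mul(Add(X, 2), X) = Mul(Add(2, X), X) = Mul(X, Add(2, X)))
Function('z')(O) = 16 (Function('z')(O) = Add(7, 9) = 16)
Add(Mul(Add(-46, 153), Add(145, -63)), Mul(457, Function('z')(Function('D')(-3, 6)))) = Add(Mul(Add(-46, 153), Add(145, -63)), Mul(457, 16)) = Add(Mul(107, 82), 7312) = Add(8774, 7312) = 16086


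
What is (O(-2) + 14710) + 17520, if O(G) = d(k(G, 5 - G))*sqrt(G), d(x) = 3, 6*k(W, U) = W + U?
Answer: 32230 + 3*I*sqrt(2) ≈ 32230.0 + 4.2426*I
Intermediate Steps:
k(W, U) = U/6 + W/6 (k(W, U) = (W + U)/6 = (U + W)/6 = U/6 + W/6)
O(G) = 3*sqrt(G)
(O(-2) + 14710) + 17520 = (3*sqrt(-2) + 14710) + 17520 = (3*(I*sqrt(2)) + 14710) + 17520 = (3*I*sqrt(2) + 14710) + 17520 = (14710 + 3*I*sqrt(2)) + 17520 = 32230 + 3*I*sqrt(2)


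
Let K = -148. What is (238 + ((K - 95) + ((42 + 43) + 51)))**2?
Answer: 17161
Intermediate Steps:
(238 + ((K - 95) + ((42 + 43) + 51)))**2 = (238 + ((-148 - 95) + ((42 + 43) + 51)))**2 = (238 + (-243 + (85 + 51)))**2 = (238 + (-243 + 136))**2 = (238 - 107)**2 = 131**2 = 17161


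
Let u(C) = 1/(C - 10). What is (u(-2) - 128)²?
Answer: 2362369/144 ≈ 16405.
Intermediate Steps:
u(C) = 1/(-10 + C)
(u(-2) - 128)² = (1/(-10 - 2) - 128)² = (1/(-12) - 128)² = (-1/12 - 128)² = (-1537/12)² = 2362369/144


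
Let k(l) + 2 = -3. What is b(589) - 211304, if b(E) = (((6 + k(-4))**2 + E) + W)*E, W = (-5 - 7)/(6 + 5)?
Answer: 1491198/11 ≈ 1.3556e+5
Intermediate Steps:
W = -12/11 ≈ -1.0909
k(l) = -5 (k(l) = -2 - 3 = -5)
b(E) = E*(-1/11 + E) (b(E) = (((6 - 5)**2 + E) - 12/11)*E = ((1**2 + E) - 12/11)*E = ((1 + E) - 12/11)*E = (-1/11 + E)*E = E*(-1/11 + E))
b(589) - 211304 = 589*(-1/11 + 589) - 211304 = 589*(6478/11) - 211304 = 3815542/11 - 211304 = 1491198/11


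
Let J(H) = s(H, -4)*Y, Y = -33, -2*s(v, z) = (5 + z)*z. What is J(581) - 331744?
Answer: -331810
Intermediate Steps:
s(v, z) = -z*(5 + z)/2 (s(v, z) = -(5 + z)*z/2 = -z*(5 + z)/2)
J(H) = -66 (J(H) = -½*(-4)*(5 - 4)*(-33) = -½*(-4)*1*(-33) = 2*(-33) = -66)
J(581) - 331744 = -66 - 331744 = -331810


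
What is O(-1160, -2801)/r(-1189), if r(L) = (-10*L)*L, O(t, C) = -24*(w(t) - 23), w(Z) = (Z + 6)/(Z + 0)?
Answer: -38289/1024947725 ≈ -3.7357e-5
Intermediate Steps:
w(Z) = (6 + Z)/Z
O(t, C) = 552 - 24*(6 + t)/t (O(t, C) = -24*((6 + t)/t - 23) = -24*(-23 + (6 + t)/t) = 552 - 24*(6 + t)/t)
r(L) = -10*L²
O(-1160, -2801)/r(-1189) = (528 - 144/(-1160))/((-10*(-1189)²)) = (528 - 144*(-1/1160))/((-10*1413721)) = (528 + 18/145)/(-14137210) = (76578/145)*(-1/14137210) = -38289/1024947725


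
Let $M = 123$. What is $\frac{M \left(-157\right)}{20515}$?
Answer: $- \frac{19311}{20515} \approx -0.94131$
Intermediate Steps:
$\frac{M \left(-157\right)}{20515} = \frac{123 \left(-157\right)}{20515} = \left(-19311\right) \frac{1}{20515} = - \frac{19311}{20515}$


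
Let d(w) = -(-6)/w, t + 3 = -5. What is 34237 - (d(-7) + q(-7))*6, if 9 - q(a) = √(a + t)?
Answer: 239317/7 + 6*I*√15 ≈ 34188.0 + 23.238*I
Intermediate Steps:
t = -8 (t = -3 - 5 = -8)
d(w) = 6/w
q(a) = 9 - √(-8 + a) (q(a) = 9 - √(a - 8) = 9 - √(-8 + a))
34237 - (d(-7) + q(-7))*6 = 34237 - (6/(-7) + (9 - √(-8 - 7)))*6 = 34237 - (6*(-⅐) + (9 - √(-15)))*6 = 34237 - (-6/7 + (9 - I*√15))*6 = 34237 - (57/7 - I*√15)*6 = 34237 - (342/7 - 6*I*√15) = 34237 + (-342/7 + 6*I*√15) = 239317/7 + 6*I*√15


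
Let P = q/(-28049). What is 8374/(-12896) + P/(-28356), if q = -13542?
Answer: -277520744737/427372066576 ≈ -0.64937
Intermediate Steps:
P = 13542/28049 (P = -13542/(-28049) = -13542*(-1/28049) = 13542/28049 ≈ 0.48280)
8374/(-12896) + P/(-28356) = 8374/(-12896) + (13542/28049)/(-28356) = 8374*(-1/12896) + (13542/28049)*(-1/28356) = -4187/6448 - 2257/132559574 = -277520744737/427372066576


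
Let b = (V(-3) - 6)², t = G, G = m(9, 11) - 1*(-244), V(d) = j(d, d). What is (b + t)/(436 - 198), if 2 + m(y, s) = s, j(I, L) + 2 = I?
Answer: 11/7 ≈ 1.5714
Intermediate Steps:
j(I, L) = -2 + I
m(y, s) = -2 + s
V(d) = -2 + d
G = 253 (G = (-2 + 11) - 1*(-244) = 9 + 244 = 253)
t = 253
b = 121 (b = ((-2 - 3) - 6)² = (-5 - 6)² = (-11)² = 121)
(b + t)/(436 - 198) = (121 + 253)/(436 - 198) = 374/238 = 374*(1/238) = 11/7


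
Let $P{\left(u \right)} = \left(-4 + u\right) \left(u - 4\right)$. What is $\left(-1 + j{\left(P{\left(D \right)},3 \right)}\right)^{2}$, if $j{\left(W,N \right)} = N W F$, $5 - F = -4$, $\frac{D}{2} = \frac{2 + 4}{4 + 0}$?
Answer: $676$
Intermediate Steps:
$D = 3$ ($D = 2 \frac{2 + 4}{4 + 0} = 2 \cdot \frac{6}{4} = 2 \cdot 6 \cdot \frac{1}{4} = 2 \cdot \frac{3}{2} = 3$)
$P{\left(u \right)} = \left(-4 + u\right)^{2}$ ($P{\left(u \right)} = \left(-4 + u\right) \left(-4 + u\right) = \left(-4 + u\right)^{2}$)
$F = 9$ ($F = 5 - -4 = 5 + 4 = 9$)
$j{\left(W,N \right)} = 9 N W$ ($j{\left(W,N \right)} = N W 9 = 9 N W$)
$\left(-1 + j{\left(P{\left(D \right)},3 \right)}\right)^{2} = \left(-1 + 9 \cdot 3 \left(-4 + 3\right)^{2}\right)^{2} = \left(-1 + 9 \cdot 3 \left(-1\right)^{2}\right)^{2} = \left(-1 + 9 \cdot 3 \cdot 1\right)^{2} = \left(-1 + 27\right)^{2} = 26^{2} = 676$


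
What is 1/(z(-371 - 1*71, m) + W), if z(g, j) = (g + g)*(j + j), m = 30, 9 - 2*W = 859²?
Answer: -1/421976 ≈ -2.3698e-6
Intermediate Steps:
W = -368936 (W = 9/2 - ½*859² = 9/2 - ½*737881 = 9/2 - 737881/2 = -368936)
z(g, j) = 4*g*j (z(g, j) = (2*g)*(2*j) = 4*g*j)
1/(z(-371 - 1*71, m) + W) = 1/(4*(-371 - 1*71)*30 - 368936) = 1/(4*(-371 - 71)*30 - 368936) = 1/(4*(-442)*30 - 368936) = 1/(-53040 - 368936) = 1/(-421976) = -1/421976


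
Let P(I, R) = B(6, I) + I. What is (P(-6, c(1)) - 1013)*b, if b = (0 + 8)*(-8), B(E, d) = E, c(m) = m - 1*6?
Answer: 64832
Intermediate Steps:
c(m) = -6 + m (c(m) = m - 6 = -6 + m)
P(I, R) = 6 + I
b = -64 (b = 8*(-8) = -64)
(P(-6, c(1)) - 1013)*b = ((6 - 6) - 1013)*(-64) = (0 - 1013)*(-64) = -1013*(-64) = 64832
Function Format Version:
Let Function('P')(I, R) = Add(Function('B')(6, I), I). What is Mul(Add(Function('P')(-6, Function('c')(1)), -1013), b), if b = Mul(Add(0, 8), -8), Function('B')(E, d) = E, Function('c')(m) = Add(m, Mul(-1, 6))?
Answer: 64832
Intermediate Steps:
Function('c')(m) = Add(-6, m) (Function('c')(m) = Add(m, -6) = Add(-6, m))
Function('P')(I, R) = Add(6, I)
b = -64 (b = Mul(8, -8) = -64)
Mul(Add(Function('P')(-6, Function('c')(1)), -1013), b) = Mul(Add(Add(6, -6), -1013), -64) = Mul(Add(0, -1013), -64) = Mul(-1013, -64) = 64832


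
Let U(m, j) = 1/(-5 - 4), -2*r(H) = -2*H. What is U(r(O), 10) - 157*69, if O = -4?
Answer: -97498/9 ≈ -10833.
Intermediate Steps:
r(H) = H (r(H) = -(-1)*H = H)
U(m, j) = -1/9 (U(m, j) = 1/(-9) = -1/9)
U(r(O), 10) - 157*69 = -1/9 - 157*69 = -1/9 - 10833 = -97498/9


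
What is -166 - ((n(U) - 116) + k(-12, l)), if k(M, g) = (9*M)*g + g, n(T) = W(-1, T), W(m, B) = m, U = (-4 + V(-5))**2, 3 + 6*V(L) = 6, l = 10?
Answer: 1021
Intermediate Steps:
V(L) = 1/2 (V(L) = -1/2 + (1/6)*6 = -1/2 + 1 = 1/2)
U = 49/4 (U = (-4 + 1/2)**2 = (-7/2)**2 = 49/4 ≈ 12.250)
n(T) = -1
k(M, g) = g + 9*M*g (k(M, g) = 9*M*g + g = g + 9*M*g)
-166 - ((n(U) - 116) + k(-12, l)) = -166 - ((-1 - 116) + 10*(1 + 9*(-12))) = -166 - (-117 + 10*(1 - 108)) = -166 - (-117 + 10*(-107)) = -166 - (-117 - 1070) = -166 - 1*(-1187) = -166 + 1187 = 1021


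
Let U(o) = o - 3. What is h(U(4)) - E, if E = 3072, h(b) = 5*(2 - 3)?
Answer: -3077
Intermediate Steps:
U(o) = -3 + o
h(b) = -5 (h(b) = 5*(-1) = -5)
h(U(4)) - E = -5 - 1*3072 = -5 - 3072 = -3077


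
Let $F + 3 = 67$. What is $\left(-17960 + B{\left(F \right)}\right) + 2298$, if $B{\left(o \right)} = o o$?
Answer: $-11566$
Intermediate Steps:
$F = 64$ ($F = -3 + 67 = 64$)
$B{\left(o \right)} = o^{2}$
$\left(-17960 + B{\left(F \right)}\right) + 2298 = \left(-17960 + 64^{2}\right) + 2298 = \left(-17960 + 4096\right) + 2298 = -13864 + 2298 = -11566$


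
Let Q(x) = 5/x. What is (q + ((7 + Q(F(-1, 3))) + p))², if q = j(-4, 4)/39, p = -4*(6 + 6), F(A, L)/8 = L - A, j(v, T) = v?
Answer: 2611312201/1557504 ≈ 1676.6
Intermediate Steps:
F(A, L) = -8*A + 8*L (F(A, L) = 8*(L - A) = -8*A + 8*L)
p = -48 (p = -4*12 = -48)
q = -4/39 ≈ -0.10256
(q + ((7 + Q(F(-1, 3))) + p))² = (-4/39 + ((7 + 5/(-8*(-1) + 8*3)) - 48))² = (-4/39 + ((7 + 5/(8 + 24)) - 48))² = (-4/39 + ((7 + 5/32) - 48))² = (-4/39 + (229/32 - 48))² = (-4/39 - 1307/32)² = (-51101/1248)² = 2611312201/1557504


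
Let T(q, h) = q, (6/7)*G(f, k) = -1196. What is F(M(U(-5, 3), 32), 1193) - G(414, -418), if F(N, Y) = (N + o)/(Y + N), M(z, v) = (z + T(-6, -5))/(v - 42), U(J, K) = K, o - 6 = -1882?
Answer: 49895267/35799 ≈ 1393.8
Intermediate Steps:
o = -1876 (o = 6 - 1882 = -1876)
G(f, k) = -4186/3 (G(f, k) = (7/6)*(-1196) = -4186/3)
M(z, v) = (-6 + z)/(-42 + v) (M(z, v) = (z - 6)/(v - 42) = (-6 + z)/(-42 + v))
F(N, Y) = (-1876 + N)/(N + Y) (F(N, Y) = (N - 1876)/(Y + N) = (-1876 + N)/(N + Y))
F(M(U(-5, 3), 32), 1193) - G(414, -418) = (-1876 + (-6 + 3)/(-42 + 32))/((-6 + 3)/(-42 + 32) + 1193) - 1*(-4186/3) = (-1876 - 3/(-10))/(-3/(-10) + 1193) + 4186/3 = (-1876 - ⅒*(-3))/(-⅒*(-3) + 1193) + 4186/3 = (-1876 + 3/10)/(3/10 + 1193) + 4186/3 = -18757/10/(11933/10) + 4186/3 = (10/11933)*(-18757/10) + 4186/3 = -18757/11933 + 4186/3 = 49895267/35799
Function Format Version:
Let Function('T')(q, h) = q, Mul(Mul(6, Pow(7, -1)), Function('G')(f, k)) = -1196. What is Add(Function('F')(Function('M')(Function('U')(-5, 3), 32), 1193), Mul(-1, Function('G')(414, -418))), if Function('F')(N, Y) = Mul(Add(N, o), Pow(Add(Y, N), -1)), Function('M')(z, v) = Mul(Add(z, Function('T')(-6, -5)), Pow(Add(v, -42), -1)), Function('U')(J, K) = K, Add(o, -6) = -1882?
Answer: Rational(49895267, 35799) ≈ 1393.8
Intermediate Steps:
o = -1876 (o = Add(6, -1882) = -1876)
Function('G')(f, k) = Rational(-4186, 3) (Function('G')(f, k) = Mul(Rational(7, 6), -1196) = Rational(-4186, 3))
Function('M')(z, v) = Mul(Pow(Add(-42, v), -1), Add(-6, z)) (Function('M')(z, v) = Mul(Add(z, -6), Pow(Add(v, -42), -1)) = Mul(Add(-6, z), Pow(Add(-42, v), -1)) = Mul(Pow(Add(-42, v), -1), Add(-6, z)))
Function('F')(N, Y) = Mul(Pow(Add(N, Y), -1), Add(-1876, N)) (Function('F')(N, Y) = Mul(Add(N, -1876), Pow(Add(Y, N), -1)) = Mul(Add(-1876, N), Pow(Add(N, Y), -1)) = Mul(Pow(Add(N, Y), -1), Add(-1876, N)))
Add(Function('F')(Function('M')(Function('U')(-5, 3), 32), 1193), Mul(-1, Function('G')(414, -418))) = Add(Mul(Pow(Add(Mul(Pow(Add(-42, 32), -1), Add(-6, 3)), 1193), -1), Add(-1876, Mul(Pow(Add(-42, 32), -1), Add(-6, 3)))), Mul(-1, Rational(-4186, 3))) = Add(Mul(Pow(Add(Mul(Pow(-10, -1), -3), 1193), -1), Add(-1876, Mul(Pow(-10, -1), -3))), Rational(4186, 3)) = Add(Mul(Pow(Add(Mul(Rational(-1, 10), -3), 1193), -1), Add(-1876, Mul(Rational(-1, 10), -3))), Rational(4186, 3)) = Add(Mul(Pow(Add(Rational(3, 10), 1193), -1), Add(-1876, Rational(3, 10))), Rational(4186, 3)) = Add(Mul(Pow(Rational(11933, 10), -1), Rational(-18757, 10)), Rational(4186, 3)) = Add(Mul(Rational(10, 11933), Rational(-18757, 10)), Rational(4186, 3)) = Add(Rational(-18757, 11933), Rational(4186, 3)) = Rational(49895267, 35799)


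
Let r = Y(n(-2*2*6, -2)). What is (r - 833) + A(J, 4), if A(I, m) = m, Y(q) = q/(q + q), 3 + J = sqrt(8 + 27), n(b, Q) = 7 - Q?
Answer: -1657/2 ≈ -828.50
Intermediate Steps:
J = -3 + sqrt(35) (J = -3 + sqrt(8 + 27) = -3 + sqrt(35) ≈ 2.9161)
Y(q) = 1/2 (Y(q) = q/((2*q)) = q*(1/(2*q)) = 1/2)
r = 1/2 ≈ 0.50000
(r - 833) + A(J, 4) = (1/2 - 833) + 4 = -1665/2 + 4 = -1657/2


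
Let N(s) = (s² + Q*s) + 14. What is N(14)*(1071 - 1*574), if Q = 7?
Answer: 153076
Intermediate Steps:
N(s) = 14 + s² + 7*s (N(s) = (s² + 7*s) + 14 = 14 + s² + 7*s)
N(14)*(1071 - 1*574) = (14 + 14² + 7*14)*(1071 - 1*574) = (14 + 196 + 98)*(1071 - 574) = 308*497 = 153076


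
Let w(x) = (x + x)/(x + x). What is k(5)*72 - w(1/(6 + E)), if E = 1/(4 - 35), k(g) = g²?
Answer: 1799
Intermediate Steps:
E = -1/31 (E = 1/(-31) = -1/31 ≈ -0.032258)
w(x) = 1 (w(x) = (2*x)/((2*x)) = (2*x)*(1/(2*x)) = 1)
k(5)*72 - w(1/(6 + E)) = 5²*72 - 1*1 = 25*72 - 1 = 1800 - 1 = 1799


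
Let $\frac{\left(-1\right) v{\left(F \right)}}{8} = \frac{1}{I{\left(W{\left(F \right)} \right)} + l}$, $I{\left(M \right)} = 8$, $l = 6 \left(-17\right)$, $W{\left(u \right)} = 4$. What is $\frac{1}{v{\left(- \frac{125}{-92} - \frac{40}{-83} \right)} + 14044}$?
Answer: $\frac{47}{660072} \approx 7.1204 \cdot 10^{-5}$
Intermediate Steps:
$l = -102$
$v{\left(F \right)} = \frac{4}{47}$ ($v{\left(F \right)} = - \frac{8}{8 - 102} = - \frac{8}{-94} = \left(-8\right) \left(- \frac{1}{94}\right) = \frac{4}{47}$)
$\frac{1}{v{\left(- \frac{125}{-92} - \frac{40}{-83} \right)} + 14044} = \frac{1}{\frac{4}{47} + 14044} = \frac{1}{\frac{660072}{47}} = \frac{47}{660072}$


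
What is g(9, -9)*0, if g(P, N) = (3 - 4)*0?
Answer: 0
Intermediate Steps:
g(P, N) = 0 (g(P, N) = -1*0 = 0)
g(9, -9)*0 = 0*0 = 0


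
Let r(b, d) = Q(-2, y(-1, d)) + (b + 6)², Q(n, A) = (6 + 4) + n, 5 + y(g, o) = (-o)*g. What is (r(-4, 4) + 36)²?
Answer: 2304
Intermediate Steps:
y(g, o) = -5 - g*o (y(g, o) = -5 + (-o)*g = -5 - g*o)
Q(n, A) = 10 + n
r(b, d) = 8 + (6 + b)² (r(b, d) = (10 - 2) + (b + 6)² = 8 + (6 + b)²)
(r(-4, 4) + 36)² = ((8 + (6 - 4)²) + 36)² = ((8 + 2²) + 36)² = ((8 + 4) + 36)² = (12 + 36)² = 48² = 2304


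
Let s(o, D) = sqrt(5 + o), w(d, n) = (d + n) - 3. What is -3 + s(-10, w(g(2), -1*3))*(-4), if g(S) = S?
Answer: -3 - 4*I*sqrt(5) ≈ -3.0 - 8.9443*I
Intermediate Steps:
w(d, n) = -3 + d + n
-3 + s(-10, w(g(2), -1*3))*(-4) = -3 + sqrt(5 - 10)*(-4) = -3 + sqrt(-5)*(-4) = -3 + (I*sqrt(5))*(-4) = -3 - 4*I*sqrt(5)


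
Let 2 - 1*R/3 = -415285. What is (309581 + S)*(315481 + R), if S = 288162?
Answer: 933281251106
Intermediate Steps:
R = 1245861 (R = 6 - 3*(-415285) = 6 + 1245855 = 1245861)
(309581 + S)*(315481 + R) = (309581 + 288162)*(315481 + 1245861) = 597743*1561342 = 933281251106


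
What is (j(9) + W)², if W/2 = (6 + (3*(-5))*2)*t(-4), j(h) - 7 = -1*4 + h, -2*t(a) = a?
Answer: 7056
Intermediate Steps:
t(a) = -a/2
j(h) = 3 + h (j(h) = 7 + (-1*4 + h) = 7 + (-4 + h) = 3 + h)
W = -96 (W = 2*((6 + (3*(-5))*2)*(-½*(-4))) = 2*((6 - 15*2)*2) = 2*((6 - 30)*2) = 2*(-24*2) = 2*(-48) = -96)
(j(9) + W)² = ((3 + 9) - 96)² = (12 - 96)² = (-84)² = 7056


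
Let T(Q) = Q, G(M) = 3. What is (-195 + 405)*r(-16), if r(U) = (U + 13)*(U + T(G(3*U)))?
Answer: 8190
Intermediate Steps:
r(U) = (3 + U)*(13 + U) (r(U) = (U + 13)*(U + 3) = (13 + U)*(3 + U) = (3 + U)*(13 + U))
(-195 + 405)*r(-16) = (-195 + 405)*(39 + (-16)**2 + 16*(-16)) = 210*(39 + 256 - 256) = 210*39 = 8190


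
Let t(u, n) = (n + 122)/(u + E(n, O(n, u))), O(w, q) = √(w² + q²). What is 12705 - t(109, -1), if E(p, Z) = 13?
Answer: 1549889/122 ≈ 12704.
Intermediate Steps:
O(w, q) = √(q² + w²)
t(u, n) = (122 + n)/(13 + u) (t(u, n) = (n + 122)/(u + 13) = (122 + n)/(13 + u))
12705 - t(109, -1) = 12705 - (122 - 1)/(13 + 109) = 12705 - 121/122 = 1549889/122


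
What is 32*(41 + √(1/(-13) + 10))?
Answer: 1312 + 32*√1677/13 ≈ 1412.8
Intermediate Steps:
32*(41 + √(1/(-13) + 10)) = 32*(41 + √(1*(-1/13) + 10)) = 32*(41 + √(-1/13 + 10)) = 32*(41 + √(129/13)) = 32*(41 + √1677/13) = 1312 + 32*√1677/13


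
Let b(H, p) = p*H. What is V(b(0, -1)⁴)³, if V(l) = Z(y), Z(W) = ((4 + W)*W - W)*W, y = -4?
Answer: -4096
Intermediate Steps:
b(H, p) = H*p
Z(W) = W*(-W + W*(4 + W)) (Z(W) = (W*(4 + W) - W)*W = (-W + W*(4 + W))*W = W*(-W + W*(4 + W)))
V(l) = -16 (V(l) = (-4)²*(3 - 4) = 16*(-1) = -16)
V(b(0, -1)⁴)³ = (-16)³ = -4096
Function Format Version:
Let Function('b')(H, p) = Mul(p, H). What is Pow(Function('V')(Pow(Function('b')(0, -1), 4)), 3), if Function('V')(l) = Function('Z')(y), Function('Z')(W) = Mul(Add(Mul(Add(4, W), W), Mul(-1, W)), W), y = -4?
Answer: -4096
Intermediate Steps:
Function('b')(H, p) = Mul(H, p)
Function('Z')(W) = Mul(W, Add(Mul(-1, W), Mul(W, Add(4, W)))) (Function('Z')(W) = Mul(Add(Mul(W, Add(4, W)), Mul(-1, W)), W) = Mul(Add(Mul(-1, W), Mul(W, Add(4, W))), W) = Mul(W, Add(Mul(-1, W), Mul(W, Add(4, W)))))
Function('V')(l) = -16 (Function('V')(l) = Mul(Pow(-4, 2), Add(3, -4)) = Mul(16, -1) = -16)
Pow(Function('V')(Pow(Function('b')(0, -1), 4)), 3) = Pow(-16, 3) = -4096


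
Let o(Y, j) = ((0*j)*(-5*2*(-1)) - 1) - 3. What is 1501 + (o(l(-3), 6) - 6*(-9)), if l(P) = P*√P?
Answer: 1551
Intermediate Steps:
l(P) = P^(3/2)
o(Y, j) = -4 (o(Y, j) = (0*(-10*(-1)) - 1) - 3 = (0*10 - 1) - 3 = (0 - 1) - 3 = -1 - 3 = -4)
1501 + (o(l(-3), 6) - 6*(-9)) = 1501 + (-4 - 6*(-9)) = 1501 + (-4 + 54) = 1501 + 50 = 1551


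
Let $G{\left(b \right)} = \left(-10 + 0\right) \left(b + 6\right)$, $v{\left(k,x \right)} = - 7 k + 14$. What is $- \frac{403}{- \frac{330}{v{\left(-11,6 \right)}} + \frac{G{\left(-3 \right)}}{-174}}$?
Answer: $\frac{1063517}{9115} \approx 116.68$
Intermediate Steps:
$v{\left(k,x \right)} = 14 - 7 k$
$G{\left(b \right)} = -60 - 10 b$ ($G{\left(b \right)} = - 10 \left(6 + b\right) = -60 - 10 b$)
$- \frac{403}{- \frac{330}{v{\left(-11,6 \right)}} + \frac{G{\left(-3 \right)}}{-174}} = - \frac{403}{- \frac{330}{14 - -77} + \frac{-60 - -30}{-174}} = - \frac{403}{- \frac{330}{14 + 77} + \left(-60 + 30\right) \left(- \frac{1}{174}\right)} = - \frac{403}{- \frac{330}{91} - - \frac{5}{29}} = - \frac{403}{\left(-330\right) \frac{1}{91} + \frac{5}{29}} = - \frac{403}{- \frac{330}{91} + \frac{5}{29}} = - \frac{403}{- \frac{9115}{2639}} = \left(-403\right) \left(- \frac{2639}{9115}\right) = \frac{1063517}{9115}$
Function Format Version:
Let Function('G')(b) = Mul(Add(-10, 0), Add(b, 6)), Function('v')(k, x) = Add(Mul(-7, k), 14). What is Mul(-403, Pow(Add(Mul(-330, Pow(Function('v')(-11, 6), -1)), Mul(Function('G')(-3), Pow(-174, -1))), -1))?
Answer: Rational(1063517, 9115) ≈ 116.68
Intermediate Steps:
Function('v')(k, x) = Add(14, Mul(-7, k))
Function('G')(b) = Add(-60, Mul(-10, b)) (Function('G')(b) = Mul(-10, Add(6, b)) = Add(-60, Mul(-10, b)))
Mul(-403, Pow(Add(Mul(-330, Pow(Function('v')(-11, 6), -1)), Mul(Function('G')(-3), Pow(-174, -1))), -1)) = Mul(-403, Pow(Add(Mul(-330, Pow(Add(14, Mul(-7, -11)), -1)), Mul(Add(-60, Mul(-10, -3)), Pow(-174, -1))), -1)) = Mul(-403, Pow(Add(Mul(-330, Pow(Add(14, 77), -1)), Mul(Add(-60, 30), Rational(-1, 174))), -1)) = Mul(-403, Pow(Add(Mul(-330, Pow(91, -1)), Mul(-30, Rational(-1, 174))), -1)) = Mul(-403, Pow(Add(Mul(-330, Rational(1, 91)), Rational(5, 29)), -1)) = Mul(-403, Pow(Add(Rational(-330, 91), Rational(5, 29)), -1)) = Mul(-403, Pow(Rational(-9115, 2639), -1)) = Mul(-403, Rational(-2639, 9115)) = Rational(1063517, 9115)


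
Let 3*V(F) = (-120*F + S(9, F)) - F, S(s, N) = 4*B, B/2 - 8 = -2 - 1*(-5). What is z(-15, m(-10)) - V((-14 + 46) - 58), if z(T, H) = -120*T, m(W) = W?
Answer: 722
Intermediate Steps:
B = 22 (B = 16 + 2*(-2 - 1*(-5)) = 16 + 2*(-2 + 5) = 16 + 2*3 = 16 + 6 = 22)
S(s, N) = 88 (S(s, N) = 4*22 = 88)
V(F) = 88/3 - 121*F/3 (V(F) = ((-120*F + 88) - F)/3 = ((88 - 120*F) - F)/3 = (88 - 121*F)/3 = 88/3 - 121*F/3)
z(-15, m(-10)) - V((-14 + 46) - 58) = -120*(-15) - (88/3 - 121*((-14 + 46) - 58)/3) = 1800 - (88/3 - 121*(32 - 58)/3) = 1800 - (88/3 - 121/3*(-26)) = 1800 - (88/3 + 3146/3) = 1800 - 1*1078 = 1800 - 1078 = 722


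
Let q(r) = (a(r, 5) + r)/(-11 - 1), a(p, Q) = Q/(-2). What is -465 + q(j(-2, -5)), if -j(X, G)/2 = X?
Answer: -3721/8 ≈ -465.13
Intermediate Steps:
a(p, Q) = -Q/2 (a(p, Q) = Q*(-½) = -Q/2)
j(X, G) = -2*X
q(r) = 5/24 - r/12 (q(r) = (-½*5 + r)/(-11 - 1) = (-5/2 + r)/(-12) = (-5/2 + r)*(-1/12) = 5/24 - r/12)
-465 + q(j(-2, -5)) = -465 + (5/24 - (-1)*(-2)/6) = -465 + (5/24 - 1/12*4) = -465 + (5/24 - ⅓) = -465 - ⅛ = -3721/8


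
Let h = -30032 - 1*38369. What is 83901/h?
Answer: -83901/68401 ≈ -1.2266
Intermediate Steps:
h = -68401 (h = -30032 - 38369 = -68401)
83901/h = 83901/(-68401) = 83901*(-1/68401) = -83901/68401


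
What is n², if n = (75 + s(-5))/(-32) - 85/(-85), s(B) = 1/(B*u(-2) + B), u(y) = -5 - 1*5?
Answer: 14641/8100 ≈ 1.8075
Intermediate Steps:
u(y) = -10 (u(y) = -5 - 5 = -10)
s(B) = -1/(9*B) (s(B) = 1/(B*(-10) + B) = 1/(-10*B + B) = 1/(-9*B) = -1/(9*B))
n = -121/90 (n = (75 - ⅑/(-5))/(-32) - 85/(-85) = (75 - ⅑*(-⅕))*(-1/32) - 85*(-1/85) = (75 + 1/45)*(-1/32) + 1 = (3376/45)*(-1/32) + 1 = -211/90 + 1 = -121/90 ≈ -1.3444)
n² = (-121/90)² = 14641/8100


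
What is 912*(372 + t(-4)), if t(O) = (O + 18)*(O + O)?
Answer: 237120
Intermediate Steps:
t(O) = 2*O*(18 + O) (t(O) = (18 + O)*(2*O) = 2*O*(18 + O))
912*(372 + t(-4)) = 912*(372 + 2*(-4)*(18 - 4)) = 912*(372 + 2*(-4)*14) = 912*(372 - 112) = 912*260 = 237120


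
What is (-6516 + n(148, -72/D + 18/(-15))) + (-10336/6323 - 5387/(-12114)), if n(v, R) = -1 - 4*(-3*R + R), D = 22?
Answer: -27610737595931/4212825210 ≈ -6554.0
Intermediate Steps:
n(v, R) = -1 + 8*R (n(v, R) = -1 - (-8)*R = -1 + 8*R)
(-6516 + n(148, -72/D + 18/(-15))) + (-10336/6323 - 5387/(-12114)) = (-6516 + (-1 + 8*(-72/22 + 18/(-15)))) + (-10336/6323 - 5387/(-12114)) = (-6516 + (-1 + 8*(-72*1/22 + 18*(-1/15)))) + (-10336*1/6323 - 5387*(-1/12114)) = (-6516 + (-1 + 8*(-36/11 - 6/5))) + (-10336/6323 + 5387/12114) = (-6516 + (-1 + 8*(-246/55))) - 91148303/76596822 = (-6516 + (-1 - 1968/55)) - 91148303/76596822 = (-6516 - 2023/55) - 91148303/76596822 = -360403/55 - 91148303/76596822 = -27610737595931/4212825210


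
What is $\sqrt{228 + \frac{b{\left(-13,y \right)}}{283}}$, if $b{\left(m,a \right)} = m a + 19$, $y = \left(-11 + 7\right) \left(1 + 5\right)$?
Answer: $\frac{\sqrt{18353965}}{283} \approx 15.138$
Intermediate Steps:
$y = -24$ ($y = \left(-4\right) 6 = -24$)
$b{\left(m,a \right)} = 19 + a m$ ($b{\left(m,a \right)} = a m + 19 = 19 + a m$)
$\sqrt{228 + \frac{b{\left(-13,y \right)}}{283}} = \sqrt{228 + \frac{19 - -312}{283}} = \sqrt{228 + \left(19 + 312\right) \frac{1}{283}} = \sqrt{228 + 331 \cdot \frac{1}{283}} = \sqrt{228 + \frac{331}{283}} = \sqrt{\frac{64855}{283}} = \frac{\sqrt{18353965}}{283}$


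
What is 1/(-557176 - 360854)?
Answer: -1/918030 ≈ -1.0893e-6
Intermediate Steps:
1/(-557176 - 360854) = 1/(-918030) = -1/918030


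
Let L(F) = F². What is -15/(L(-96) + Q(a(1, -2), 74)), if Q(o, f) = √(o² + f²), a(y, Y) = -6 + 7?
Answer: -138240/84929179 + 15*√5477/84929179 ≈ -0.0016146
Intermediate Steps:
a(y, Y) = 1
Q(o, f) = √(f² + o²)
-15/(L(-96) + Q(a(1, -2), 74)) = -15/((-96)² + √(74² + 1²)) = -15/(9216 + √(5476 + 1)) = -15/(9216 + √5477)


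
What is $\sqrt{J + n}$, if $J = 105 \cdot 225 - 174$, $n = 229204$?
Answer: $13 \sqrt{1495} \approx 502.65$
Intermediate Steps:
$J = 23451$ ($J = 23625 - 174 = 23451$)
$\sqrt{J + n} = \sqrt{23451 + 229204} = \sqrt{252655} = 13 \sqrt{1495}$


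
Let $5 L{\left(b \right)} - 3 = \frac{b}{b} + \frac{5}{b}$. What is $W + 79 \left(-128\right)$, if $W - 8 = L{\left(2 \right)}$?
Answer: $- \frac{101027}{10} \approx -10103.0$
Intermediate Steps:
$L{\left(b \right)} = \frac{4}{5} + \frac{1}{b}$ ($L{\left(b \right)} = \frac{3}{5} + \frac{\frac{b}{b} + \frac{5}{b}}{5} = \frac{3}{5} + \frac{1 + \frac{5}{b}}{5} = \frac{3}{5} + \left(\frac{1}{5} + \frac{1}{b}\right) = \frac{4}{5} + \frac{1}{b}$)
$W = \frac{93}{10}$ ($W = 8 + \left(\frac{4}{5} + \frac{1}{2}\right) = 8 + \frac{13}{10} = \frac{93}{10} \approx 9.3$)
$W + 79 \left(-128\right) = \frac{93}{10} + 79 \left(-128\right) = \frac{93}{10} - 10112 = - \frac{101027}{10}$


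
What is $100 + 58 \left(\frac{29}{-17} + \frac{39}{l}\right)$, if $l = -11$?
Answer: $- \frac{38256}{187} \approx -204.58$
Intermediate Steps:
$100 + 58 \left(\frac{29}{-17} + \frac{39}{l}\right) = 100 + 58 \left(\frac{29}{-17} + \frac{39}{-11}\right) = 100 + 58 \left(29 \left(- \frac{1}{17}\right) + 39 \left(- \frac{1}{11}\right)\right) = 100 + 58 \left(- \frac{29}{17} - \frac{39}{11}\right) = 100 + 58 \left(- \frac{982}{187}\right) = 100 - \frac{56956}{187} = - \frac{38256}{187}$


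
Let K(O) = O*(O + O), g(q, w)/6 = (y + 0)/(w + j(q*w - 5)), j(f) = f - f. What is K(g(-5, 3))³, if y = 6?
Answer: 23887872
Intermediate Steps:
j(f) = 0
g(q, w) = 36/w (g(q, w) = 6*((6 + 0)/(w + 0)) = 6*(6/w) = 36/w)
K(O) = 2*O² (K(O) = O*(2*O) = 2*O²)
K(g(-5, 3))³ = (2*(36/3)²)³ = (2*(36*(⅓))²)³ = (2*12²)³ = (2*144)³ = 288³ = 23887872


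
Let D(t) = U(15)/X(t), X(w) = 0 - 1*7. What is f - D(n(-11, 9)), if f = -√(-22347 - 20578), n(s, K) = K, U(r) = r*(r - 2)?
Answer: 195/7 - 5*I*√1717 ≈ 27.857 - 207.18*I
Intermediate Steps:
U(r) = r*(-2 + r)
X(w) = -7 (X(w) = 0 - 7 = -7)
f = -5*I*√1717 (f = -√(-42925) = -5*I*√1717 ≈ -207.18*I)
D(t) = -195/7 (D(t) = (15*(-2 + 15))/(-7) = (15*13)*(-⅐) = 195*(-⅐) = -195/7)
f - D(n(-11, 9)) = -5*I*√1717 - 1*(-195/7) = -5*I*√1717 + 195/7 = 195/7 - 5*I*√1717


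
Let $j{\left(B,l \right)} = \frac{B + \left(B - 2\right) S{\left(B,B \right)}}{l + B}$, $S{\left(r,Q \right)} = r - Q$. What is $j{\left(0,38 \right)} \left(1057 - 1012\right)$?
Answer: $0$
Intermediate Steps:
$j{\left(B,l \right)} = \frac{B}{B + l}$ ($j{\left(B,l \right)} = \frac{B + \left(B - 2\right) \left(B - B\right)}{l + B} = \frac{B + \left(-2 + B\right) 0}{B + l} = \frac{B + 0}{B + l} = \frac{B}{B + l}$)
$j{\left(0,38 \right)} \left(1057 - 1012\right) = \frac{0}{0 + 38} \left(1057 - 1012\right) = \frac{0}{38} \cdot 45 = 0 \cdot \frac{1}{38} \cdot 45 = 0 \cdot 45 = 0$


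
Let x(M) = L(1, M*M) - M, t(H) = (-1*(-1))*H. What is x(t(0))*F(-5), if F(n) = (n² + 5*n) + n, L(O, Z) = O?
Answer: -5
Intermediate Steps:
t(H) = H (t(H) = 1*H = H)
F(n) = n² + 6*n
x(M) = 1 - M
x(t(0))*F(-5) = (1 - 1*0)*(-5*(6 - 5)) = (1 + 0)*(-5*1) = 1*(-5) = -5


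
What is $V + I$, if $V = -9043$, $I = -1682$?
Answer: $-10725$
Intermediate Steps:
$V + I = -9043 - 1682 = -10725$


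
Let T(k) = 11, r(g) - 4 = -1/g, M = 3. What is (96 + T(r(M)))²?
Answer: 11449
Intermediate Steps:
r(g) = 4 - 1/g
(96 + T(r(M)))² = (96 + 11)² = 107² = 11449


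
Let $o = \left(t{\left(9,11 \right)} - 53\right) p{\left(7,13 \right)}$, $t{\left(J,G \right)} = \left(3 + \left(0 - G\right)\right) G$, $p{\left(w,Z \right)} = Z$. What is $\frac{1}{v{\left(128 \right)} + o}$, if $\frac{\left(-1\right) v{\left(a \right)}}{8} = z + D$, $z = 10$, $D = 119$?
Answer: $- \frac{1}{2865} \approx -0.00034904$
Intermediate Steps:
$t{\left(J,G \right)} = G \left(3 - G\right)$ ($t{\left(J,G \right)} = \left(3 - G\right) G = G \left(3 - G\right)$)
$v{\left(a \right)} = -1032$ ($v{\left(a \right)} = - 8 \left(10 + 119\right) = \left(-8\right) 129 = -1032$)
$o = -1833$ ($o = \left(11 \left(3 - 11\right) - 53\right) 13 = \left(11 \left(-8\right) - 53\right) 13 = \left(-88 - 53\right) 13 = \left(-141\right) 13 = -1833$)
$\frac{1}{v{\left(128 \right)} + o} = \frac{1}{-1032 - 1833} = \frac{1}{-2865} = - \frac{1}{2865}$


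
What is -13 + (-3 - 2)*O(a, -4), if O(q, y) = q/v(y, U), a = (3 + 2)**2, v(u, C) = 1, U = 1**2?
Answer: -138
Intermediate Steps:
U = 1
a = 25 (a = 5**2 = 25)
O(q, y) = q (O(q, y) = q/1 = q*1 = q)
-13 + (-3 - 2)*O(a, -4) = -13 + (-3 - 2)*25 = -13 - 5*25 = -13 - 125 = -138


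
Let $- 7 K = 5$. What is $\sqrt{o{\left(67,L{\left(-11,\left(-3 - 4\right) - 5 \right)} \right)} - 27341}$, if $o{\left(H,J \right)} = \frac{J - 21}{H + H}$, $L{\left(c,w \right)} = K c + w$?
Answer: $\frac{i \sqrt{6013994973}}{469} \approx 165.35 i$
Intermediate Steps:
$K = - \frac{5}{7}$ ($K = \left(- \frac{1}{7}\right) 5 = - \frac{5}{7} \approx -0.71429$)
$L{\left(c,w \right)} = w - \frac{5 c}{7}$ ($L{\left(c,w \right)} = - \frac{5 c}{7} + w = w - \frac{5 c}{7}$)
$o{\left(H,J \right)} = \frac{-21 + J}{2 H}$
$\sqrt{o{\left(67,L{\left(-11,\left(-3 - 4\right) - 5 \right)} \right)} - 27341} = \sqrt{\frac{-21 - \frac{29}{7}}{2 \cdot 67} - 27341} = \sqrt{\frac{1}{2} \cdot \frac{1}{67} \left(-21 + \left(\left(-7 - 5\right) + \frac{55}{7}\right)\right) - 27341} = \sqrt{\frac{1}{2} \cdot \frac{1}{67} \left(-21 + \left(-12 + \frac{55}{7}\right)\right) - 27341} = \sqrt{\frac{1}{2} \cdot \frac{1}{67} \left(-21 - \frac{29}{7}\right) - 27341} = \sqrt{\frac{1}{2} \cdot \frac{1}{67} \left(- \frac{176}{7}\right) - 27341} = \sqrt{- \frac{88}{469} - 27341} = \sqrt{- \frac{12823017}{469}} = \frac{i \sqrt{6013994973}}{469}$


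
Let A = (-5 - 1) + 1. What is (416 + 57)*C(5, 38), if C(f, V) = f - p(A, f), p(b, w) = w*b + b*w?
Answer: 26015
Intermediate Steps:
A = -5 (A = -6 + 1 = -5)
p(b, w) = 2*b*w (p(b, w) = b*w + b*w = 2*b*w)
C(f, V) = 11*f (C(f, V) = f - 2*(-5)*f = f - (-10)*f = f + 10*f = 11*f)
(416 + 57)*C(5, 38) = (416 + 57)*(11*5) = 473*55 = 26015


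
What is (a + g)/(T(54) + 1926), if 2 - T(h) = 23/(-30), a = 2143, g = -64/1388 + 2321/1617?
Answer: 1093831520/983844589 ≈ 1.1118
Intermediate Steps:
g = 70865/51009 (g = -64*1/1388 + 2321*(1/1617) = -16/347 + 211/147 = 70865/51009 ≈ 1.3893)
T(h) = 83/30 (T(h) = 2 - 23/(-30) = 2 - 23*(-1)/30 = 2 - 1*(-23/30) = 2 + 23/30 = 83/30)
(a + g)/(T(54) + 1926) = (2143 + 70865/51009)/(83/30 + 1926) = 109383152/(51009*(57863/30)) = (109383152/51009)*(30/57863) = 1093831520/983844589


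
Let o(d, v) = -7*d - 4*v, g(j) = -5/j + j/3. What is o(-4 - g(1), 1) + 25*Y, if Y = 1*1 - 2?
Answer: -101/3 ≈ -33.667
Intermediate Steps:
g(j) = -5/j + j/3 (g(j) = -5/j + j*(1/3) = -5/j + j/3)
Y = -1 (Y = 1 - 2 = -1)
o(-4 - g(1), 1) + 25*Y = (-7*(-4 - (-5/1 + (1/3)*1)) - 4*1) + 25*(-1) = (-7*(-4 - (-5*1 + 1/3)) - 4) - 25 = (-7*(-4 - (-5 + 1/3)) - 4) - 25 = (-7*(-4 - 1*(-14/3)) - 4) - 25 = (-7*(-4 + 14/3) - 4) - 25 = (-7*2/3 - 4) - 25 = (-14/3 - 4) - 25 = -26/3 - 25 = -101/3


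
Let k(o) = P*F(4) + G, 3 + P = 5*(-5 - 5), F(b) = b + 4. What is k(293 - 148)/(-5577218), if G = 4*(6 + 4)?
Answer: 192/2788609 ≈ 6.8852e-5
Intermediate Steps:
F(b) = 4 + b
P = -53 (P = -3 + 5*(-5 - 5) = -3 + 5*(-10) = -3 - 50 = -53)
G = 40 (G = 4*10 = 40)
k(o) = -384 (k(o) = -53*(4 + 4) + 40 = -53*8 + 40 = -424 + 40 = -384)
k(293 - 148)/(-5577218) = -384/(-5577218) = -384*(-1/5577218) = 192/2788609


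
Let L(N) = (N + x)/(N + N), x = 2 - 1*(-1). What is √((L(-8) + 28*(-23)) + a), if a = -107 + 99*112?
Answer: √165397/4 ≈ 101.67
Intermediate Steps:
x = 3 (x = 2 + 1 = 3)
L(N) = (3 + N)/(2*N) (L(N) = (N + 3)/(N + N) = (3 + N)/((2*N)) = (3 + N)*(1/(2*N)) = (3 + N)/(2*N))
a = 10981 (a = -107 + 11088 = 10981)
√((L(-8) + 28*(-23)) + a) = √(((½)*(3 - 8)/(-8) + 28*(-23)) + 10981) = √(((½)*(-⅛)*(-5) - 644) + 10981) = √((5/16 - 644) + 10981) = √(-10299/16 + 10981) = √(165397/16) = √165397/4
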